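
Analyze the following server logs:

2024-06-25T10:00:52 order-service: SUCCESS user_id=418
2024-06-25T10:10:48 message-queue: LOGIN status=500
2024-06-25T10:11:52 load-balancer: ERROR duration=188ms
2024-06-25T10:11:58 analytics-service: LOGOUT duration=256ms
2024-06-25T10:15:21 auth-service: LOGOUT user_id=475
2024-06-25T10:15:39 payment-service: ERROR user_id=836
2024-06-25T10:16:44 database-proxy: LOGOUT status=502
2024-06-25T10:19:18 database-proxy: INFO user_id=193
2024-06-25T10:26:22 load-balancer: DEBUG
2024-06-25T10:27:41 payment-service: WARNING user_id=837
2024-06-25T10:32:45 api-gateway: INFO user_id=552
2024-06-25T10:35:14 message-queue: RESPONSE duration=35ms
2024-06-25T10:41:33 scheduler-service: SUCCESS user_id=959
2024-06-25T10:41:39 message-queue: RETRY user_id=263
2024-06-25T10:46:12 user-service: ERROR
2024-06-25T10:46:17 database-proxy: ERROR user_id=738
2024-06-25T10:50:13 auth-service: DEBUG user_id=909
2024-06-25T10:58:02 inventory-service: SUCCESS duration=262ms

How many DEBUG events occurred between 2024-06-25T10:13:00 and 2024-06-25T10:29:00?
1

To count events in the time window:

1. Window boundaries: 2024-06-25T10:13:00 to 2024-06-25T10:29:00
2. Filter for DEBUG events within this window
3. Count matching events: 1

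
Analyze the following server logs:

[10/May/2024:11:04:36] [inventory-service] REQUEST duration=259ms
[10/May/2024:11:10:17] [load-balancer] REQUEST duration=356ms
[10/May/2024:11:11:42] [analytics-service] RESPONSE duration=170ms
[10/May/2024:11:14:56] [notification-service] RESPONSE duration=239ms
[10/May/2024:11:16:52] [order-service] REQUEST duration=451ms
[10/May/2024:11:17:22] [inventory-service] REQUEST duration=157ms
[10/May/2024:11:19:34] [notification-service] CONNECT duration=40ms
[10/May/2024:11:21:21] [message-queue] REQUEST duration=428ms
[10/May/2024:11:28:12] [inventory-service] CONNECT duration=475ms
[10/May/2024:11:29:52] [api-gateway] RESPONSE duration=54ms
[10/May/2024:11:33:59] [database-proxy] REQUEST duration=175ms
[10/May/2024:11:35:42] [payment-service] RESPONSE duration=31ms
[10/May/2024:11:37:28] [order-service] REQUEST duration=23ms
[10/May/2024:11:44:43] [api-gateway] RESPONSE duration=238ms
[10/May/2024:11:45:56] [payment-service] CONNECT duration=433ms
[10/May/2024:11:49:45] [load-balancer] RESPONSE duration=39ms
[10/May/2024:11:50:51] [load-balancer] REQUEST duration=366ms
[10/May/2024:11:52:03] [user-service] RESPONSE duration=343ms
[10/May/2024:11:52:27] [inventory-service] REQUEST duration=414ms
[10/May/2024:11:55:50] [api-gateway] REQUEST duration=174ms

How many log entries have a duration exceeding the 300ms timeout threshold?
8

To count timeouts:

1. Threshold: 300ms
2. Extract duration from each log entry
3. Count entries where duration > 300
4. Timeout count: 8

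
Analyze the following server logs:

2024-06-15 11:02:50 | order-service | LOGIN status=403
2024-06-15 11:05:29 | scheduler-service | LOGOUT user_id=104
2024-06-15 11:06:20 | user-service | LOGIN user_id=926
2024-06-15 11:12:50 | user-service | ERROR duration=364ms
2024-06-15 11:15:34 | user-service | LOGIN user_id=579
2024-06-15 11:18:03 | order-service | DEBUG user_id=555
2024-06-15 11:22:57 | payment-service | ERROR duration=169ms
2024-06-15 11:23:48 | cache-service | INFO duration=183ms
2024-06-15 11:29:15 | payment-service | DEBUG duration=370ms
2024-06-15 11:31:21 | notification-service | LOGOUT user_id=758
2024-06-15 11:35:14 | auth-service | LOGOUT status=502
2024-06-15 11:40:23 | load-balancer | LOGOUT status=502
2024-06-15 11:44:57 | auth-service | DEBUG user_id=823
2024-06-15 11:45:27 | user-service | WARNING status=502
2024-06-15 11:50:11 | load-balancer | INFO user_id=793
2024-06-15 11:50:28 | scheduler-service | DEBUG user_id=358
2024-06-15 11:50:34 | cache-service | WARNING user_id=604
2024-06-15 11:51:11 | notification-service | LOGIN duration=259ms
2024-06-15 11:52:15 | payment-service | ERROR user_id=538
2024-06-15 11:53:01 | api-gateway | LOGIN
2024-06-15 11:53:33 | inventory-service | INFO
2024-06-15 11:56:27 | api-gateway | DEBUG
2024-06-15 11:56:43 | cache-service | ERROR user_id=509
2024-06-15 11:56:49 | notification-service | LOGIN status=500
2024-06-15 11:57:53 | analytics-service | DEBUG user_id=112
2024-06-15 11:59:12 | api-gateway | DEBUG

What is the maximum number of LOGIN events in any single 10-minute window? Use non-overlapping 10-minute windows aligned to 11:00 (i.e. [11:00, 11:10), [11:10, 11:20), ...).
3

To find the burst window:

1. Divide the log period into non-overlapping 10-minute windows starting at 11:00
2. Count LOGIN events in each window
3. Find the window with maximum count
4. Maximum events in a window: 3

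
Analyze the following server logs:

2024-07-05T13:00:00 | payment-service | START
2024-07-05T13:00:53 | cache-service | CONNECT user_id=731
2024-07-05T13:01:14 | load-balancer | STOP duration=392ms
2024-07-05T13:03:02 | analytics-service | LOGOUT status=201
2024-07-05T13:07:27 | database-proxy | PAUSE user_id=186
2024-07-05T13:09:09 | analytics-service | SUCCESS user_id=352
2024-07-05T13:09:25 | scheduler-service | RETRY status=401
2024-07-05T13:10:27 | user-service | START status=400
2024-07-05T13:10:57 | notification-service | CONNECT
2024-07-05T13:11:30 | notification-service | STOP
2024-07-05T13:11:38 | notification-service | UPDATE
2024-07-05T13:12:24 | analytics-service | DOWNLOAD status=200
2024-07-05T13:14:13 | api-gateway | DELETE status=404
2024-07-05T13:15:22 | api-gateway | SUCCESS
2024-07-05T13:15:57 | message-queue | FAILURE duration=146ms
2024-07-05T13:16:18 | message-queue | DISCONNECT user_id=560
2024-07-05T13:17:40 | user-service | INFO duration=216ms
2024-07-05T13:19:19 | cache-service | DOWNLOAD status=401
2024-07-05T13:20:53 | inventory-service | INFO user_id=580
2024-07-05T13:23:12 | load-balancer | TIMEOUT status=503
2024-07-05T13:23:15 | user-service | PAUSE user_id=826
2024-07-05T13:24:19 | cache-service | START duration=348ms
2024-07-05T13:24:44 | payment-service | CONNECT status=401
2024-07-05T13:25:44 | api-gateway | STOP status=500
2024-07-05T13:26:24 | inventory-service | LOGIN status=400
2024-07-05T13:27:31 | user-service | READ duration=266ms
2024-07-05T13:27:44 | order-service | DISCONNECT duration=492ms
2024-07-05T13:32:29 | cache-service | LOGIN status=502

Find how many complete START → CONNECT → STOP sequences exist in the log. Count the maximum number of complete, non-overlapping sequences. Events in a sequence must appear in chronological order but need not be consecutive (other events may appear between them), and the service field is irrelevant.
3

To count sequences:

1. Look for pattern: START → CONNECT → STOP
2. Greedily scan the log in chronological order, matching each sequence element in turn (ignoring service)
3. Each time the full pattern completes, increment the count and restart matching from the next event
4. Complete non-overlapping sequences found: 3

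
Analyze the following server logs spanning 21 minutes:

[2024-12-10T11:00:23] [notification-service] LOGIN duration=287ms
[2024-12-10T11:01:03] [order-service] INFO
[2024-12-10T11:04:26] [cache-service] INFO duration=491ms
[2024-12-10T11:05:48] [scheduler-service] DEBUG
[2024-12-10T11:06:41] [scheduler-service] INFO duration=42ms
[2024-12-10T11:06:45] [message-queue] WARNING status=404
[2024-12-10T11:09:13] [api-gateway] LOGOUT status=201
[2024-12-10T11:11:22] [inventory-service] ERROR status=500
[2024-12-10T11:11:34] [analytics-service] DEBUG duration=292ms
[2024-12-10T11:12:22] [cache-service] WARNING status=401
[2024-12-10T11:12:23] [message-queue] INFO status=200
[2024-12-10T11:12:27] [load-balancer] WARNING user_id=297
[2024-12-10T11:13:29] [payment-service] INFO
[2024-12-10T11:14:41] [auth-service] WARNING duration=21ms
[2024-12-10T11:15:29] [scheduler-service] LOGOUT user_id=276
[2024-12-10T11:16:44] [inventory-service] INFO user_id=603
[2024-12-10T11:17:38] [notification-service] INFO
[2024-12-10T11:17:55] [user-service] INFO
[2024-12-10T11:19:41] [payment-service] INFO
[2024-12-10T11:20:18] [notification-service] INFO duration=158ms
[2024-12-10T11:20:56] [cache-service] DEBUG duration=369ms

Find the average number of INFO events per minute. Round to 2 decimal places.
0.48

To calculate the rate:

1. Count total INFO events: 10
2. Total time period: 21 minutes
3. Rate = 10 / 21 = 0.48 events per minute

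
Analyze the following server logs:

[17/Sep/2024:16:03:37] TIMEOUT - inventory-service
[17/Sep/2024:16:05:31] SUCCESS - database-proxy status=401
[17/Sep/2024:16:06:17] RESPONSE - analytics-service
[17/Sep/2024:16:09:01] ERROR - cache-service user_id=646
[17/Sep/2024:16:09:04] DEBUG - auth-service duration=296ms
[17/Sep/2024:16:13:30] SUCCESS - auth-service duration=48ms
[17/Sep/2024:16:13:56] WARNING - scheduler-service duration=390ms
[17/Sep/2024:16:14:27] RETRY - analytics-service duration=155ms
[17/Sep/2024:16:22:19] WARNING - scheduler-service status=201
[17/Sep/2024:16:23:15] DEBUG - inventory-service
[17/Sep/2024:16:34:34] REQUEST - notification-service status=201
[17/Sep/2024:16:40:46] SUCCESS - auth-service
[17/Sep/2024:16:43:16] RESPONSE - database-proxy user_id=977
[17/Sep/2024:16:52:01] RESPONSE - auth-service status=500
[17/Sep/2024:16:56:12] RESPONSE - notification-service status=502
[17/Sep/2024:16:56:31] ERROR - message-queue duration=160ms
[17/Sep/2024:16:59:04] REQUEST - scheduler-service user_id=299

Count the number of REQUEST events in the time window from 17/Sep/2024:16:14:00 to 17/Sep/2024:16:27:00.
0

To count events in the time window:

1. Window boundaries: 17/Sep/2024:16:14:00 to 17/Sep/2024:16:27:00
2. Filter for REQUEST events within this window
3. Count matching events: 0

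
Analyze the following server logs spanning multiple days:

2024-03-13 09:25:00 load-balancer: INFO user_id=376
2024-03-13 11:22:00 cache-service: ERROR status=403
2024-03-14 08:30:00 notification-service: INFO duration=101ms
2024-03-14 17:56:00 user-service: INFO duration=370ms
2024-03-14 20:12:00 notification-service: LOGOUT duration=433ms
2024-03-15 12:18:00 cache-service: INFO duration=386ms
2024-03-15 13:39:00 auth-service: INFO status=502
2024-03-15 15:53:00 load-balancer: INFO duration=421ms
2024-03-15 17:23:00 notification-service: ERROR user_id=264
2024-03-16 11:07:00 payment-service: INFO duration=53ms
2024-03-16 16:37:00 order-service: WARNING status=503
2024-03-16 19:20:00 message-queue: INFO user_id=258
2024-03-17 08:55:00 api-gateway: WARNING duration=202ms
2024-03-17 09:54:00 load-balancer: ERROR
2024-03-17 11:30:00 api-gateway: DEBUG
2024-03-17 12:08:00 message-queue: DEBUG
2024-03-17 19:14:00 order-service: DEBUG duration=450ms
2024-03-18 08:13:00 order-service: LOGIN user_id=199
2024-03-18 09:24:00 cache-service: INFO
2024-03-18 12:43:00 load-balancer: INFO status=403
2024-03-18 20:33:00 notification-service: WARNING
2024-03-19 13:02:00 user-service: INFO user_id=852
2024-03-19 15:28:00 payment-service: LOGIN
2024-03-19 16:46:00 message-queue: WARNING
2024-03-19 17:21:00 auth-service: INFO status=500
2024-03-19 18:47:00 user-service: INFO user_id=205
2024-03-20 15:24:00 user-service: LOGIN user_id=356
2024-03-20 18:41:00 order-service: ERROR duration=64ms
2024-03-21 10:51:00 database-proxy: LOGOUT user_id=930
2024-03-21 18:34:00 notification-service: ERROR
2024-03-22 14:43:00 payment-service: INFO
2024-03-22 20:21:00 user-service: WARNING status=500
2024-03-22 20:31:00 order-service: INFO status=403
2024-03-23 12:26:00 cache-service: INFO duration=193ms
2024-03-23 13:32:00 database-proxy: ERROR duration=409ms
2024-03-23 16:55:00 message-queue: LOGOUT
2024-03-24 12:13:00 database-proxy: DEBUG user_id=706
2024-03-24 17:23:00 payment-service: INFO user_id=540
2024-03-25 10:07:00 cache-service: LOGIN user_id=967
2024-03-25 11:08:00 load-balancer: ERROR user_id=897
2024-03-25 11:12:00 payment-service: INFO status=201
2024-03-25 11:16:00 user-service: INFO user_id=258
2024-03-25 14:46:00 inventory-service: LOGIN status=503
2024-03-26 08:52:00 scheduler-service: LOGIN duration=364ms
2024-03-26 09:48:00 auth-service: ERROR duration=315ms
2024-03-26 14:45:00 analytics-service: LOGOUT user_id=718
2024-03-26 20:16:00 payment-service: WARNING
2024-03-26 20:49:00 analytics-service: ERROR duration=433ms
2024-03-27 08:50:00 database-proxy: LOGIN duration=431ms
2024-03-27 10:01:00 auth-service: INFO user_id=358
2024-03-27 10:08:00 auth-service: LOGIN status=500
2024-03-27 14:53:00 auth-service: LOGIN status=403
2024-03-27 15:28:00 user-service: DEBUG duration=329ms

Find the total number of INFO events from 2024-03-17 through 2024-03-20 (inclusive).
5

To filter by date range:

1. Date range: 2024-03-17 through 2024-03-20, both dates inclusive
2. Filter for INFO events whose date falls in this range
3. Count matching events: 5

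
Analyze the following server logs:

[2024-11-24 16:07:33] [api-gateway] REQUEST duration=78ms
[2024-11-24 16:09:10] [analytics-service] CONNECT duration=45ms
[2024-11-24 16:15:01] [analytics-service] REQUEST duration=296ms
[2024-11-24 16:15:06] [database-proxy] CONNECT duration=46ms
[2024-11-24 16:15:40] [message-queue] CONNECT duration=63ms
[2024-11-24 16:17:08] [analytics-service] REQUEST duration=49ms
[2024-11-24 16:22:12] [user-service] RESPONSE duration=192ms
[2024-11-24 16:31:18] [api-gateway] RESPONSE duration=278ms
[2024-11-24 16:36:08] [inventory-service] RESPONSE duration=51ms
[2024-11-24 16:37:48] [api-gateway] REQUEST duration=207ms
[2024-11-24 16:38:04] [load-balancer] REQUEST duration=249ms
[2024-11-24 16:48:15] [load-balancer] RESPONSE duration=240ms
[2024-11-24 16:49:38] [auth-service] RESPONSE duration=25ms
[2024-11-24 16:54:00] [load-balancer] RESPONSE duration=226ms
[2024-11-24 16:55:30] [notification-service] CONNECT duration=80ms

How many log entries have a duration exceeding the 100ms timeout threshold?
7

To count timeouts:

1. Threshold: 100ms
2. Extract duration from each log entry
3. Count entries where duration > 100
4. Timeout count: 7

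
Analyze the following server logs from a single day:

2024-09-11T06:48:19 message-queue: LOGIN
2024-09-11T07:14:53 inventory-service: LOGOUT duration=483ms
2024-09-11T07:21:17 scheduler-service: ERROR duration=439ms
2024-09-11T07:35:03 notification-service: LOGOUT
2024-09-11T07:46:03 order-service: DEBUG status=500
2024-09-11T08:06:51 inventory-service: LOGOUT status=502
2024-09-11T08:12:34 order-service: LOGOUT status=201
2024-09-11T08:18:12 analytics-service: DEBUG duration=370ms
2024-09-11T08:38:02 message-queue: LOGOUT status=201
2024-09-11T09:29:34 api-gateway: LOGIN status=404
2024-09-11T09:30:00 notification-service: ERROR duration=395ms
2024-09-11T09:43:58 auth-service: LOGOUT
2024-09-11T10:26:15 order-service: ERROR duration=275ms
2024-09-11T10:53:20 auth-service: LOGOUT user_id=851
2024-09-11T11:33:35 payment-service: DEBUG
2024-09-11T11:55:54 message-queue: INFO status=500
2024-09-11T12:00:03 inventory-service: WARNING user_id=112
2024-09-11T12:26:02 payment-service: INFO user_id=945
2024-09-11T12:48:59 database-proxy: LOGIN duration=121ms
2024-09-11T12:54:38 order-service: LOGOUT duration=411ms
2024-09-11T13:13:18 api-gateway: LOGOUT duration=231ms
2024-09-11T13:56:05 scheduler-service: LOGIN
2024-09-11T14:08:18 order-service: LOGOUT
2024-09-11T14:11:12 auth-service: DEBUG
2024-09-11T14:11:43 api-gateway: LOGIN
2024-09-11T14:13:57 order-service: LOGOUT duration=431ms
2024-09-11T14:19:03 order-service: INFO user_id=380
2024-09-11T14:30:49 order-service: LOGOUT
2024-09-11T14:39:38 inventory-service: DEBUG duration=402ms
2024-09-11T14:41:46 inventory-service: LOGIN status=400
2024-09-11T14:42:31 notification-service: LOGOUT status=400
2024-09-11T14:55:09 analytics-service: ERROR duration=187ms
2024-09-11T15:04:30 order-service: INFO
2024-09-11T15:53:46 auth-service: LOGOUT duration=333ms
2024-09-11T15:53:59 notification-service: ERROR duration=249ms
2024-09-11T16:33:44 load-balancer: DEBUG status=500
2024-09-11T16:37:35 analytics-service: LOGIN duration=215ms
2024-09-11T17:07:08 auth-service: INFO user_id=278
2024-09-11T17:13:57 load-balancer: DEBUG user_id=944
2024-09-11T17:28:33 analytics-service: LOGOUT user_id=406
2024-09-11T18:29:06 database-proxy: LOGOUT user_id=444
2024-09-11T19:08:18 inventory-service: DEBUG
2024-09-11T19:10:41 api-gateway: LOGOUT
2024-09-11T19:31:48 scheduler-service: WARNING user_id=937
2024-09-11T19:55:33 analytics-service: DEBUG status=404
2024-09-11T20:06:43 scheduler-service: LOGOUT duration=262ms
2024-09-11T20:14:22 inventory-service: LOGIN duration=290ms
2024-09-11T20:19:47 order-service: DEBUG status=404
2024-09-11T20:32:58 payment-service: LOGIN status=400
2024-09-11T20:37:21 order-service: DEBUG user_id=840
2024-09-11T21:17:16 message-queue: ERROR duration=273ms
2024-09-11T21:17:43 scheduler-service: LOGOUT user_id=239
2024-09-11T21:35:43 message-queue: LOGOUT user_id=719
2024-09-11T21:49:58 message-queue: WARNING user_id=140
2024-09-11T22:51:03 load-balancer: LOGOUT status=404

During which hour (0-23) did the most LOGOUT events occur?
14

To find the peak hour:

1. Group all LOGOUT events by hour
2. Count events in each hour
3. Find hour with maximum count
4. Peak hour: 14 (with 4 events)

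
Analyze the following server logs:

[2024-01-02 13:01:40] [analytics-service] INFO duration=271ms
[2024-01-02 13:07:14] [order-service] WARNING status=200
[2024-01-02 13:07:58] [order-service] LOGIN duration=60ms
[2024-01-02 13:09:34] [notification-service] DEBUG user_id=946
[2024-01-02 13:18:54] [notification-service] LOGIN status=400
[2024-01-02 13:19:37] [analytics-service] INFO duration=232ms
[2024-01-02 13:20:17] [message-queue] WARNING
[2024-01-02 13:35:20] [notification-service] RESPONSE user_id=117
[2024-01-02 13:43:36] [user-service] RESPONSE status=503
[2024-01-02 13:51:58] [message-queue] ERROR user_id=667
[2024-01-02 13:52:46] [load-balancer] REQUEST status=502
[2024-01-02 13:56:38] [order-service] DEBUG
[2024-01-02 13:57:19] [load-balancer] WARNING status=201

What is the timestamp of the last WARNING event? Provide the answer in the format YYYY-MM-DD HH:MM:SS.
2024-01-02 13:57:19

To find the last event:

1. Filter for all WARNING events
2. Sort by timestamp
3. Select the last one
4. Timestamp: 2024-01-02 13:57:19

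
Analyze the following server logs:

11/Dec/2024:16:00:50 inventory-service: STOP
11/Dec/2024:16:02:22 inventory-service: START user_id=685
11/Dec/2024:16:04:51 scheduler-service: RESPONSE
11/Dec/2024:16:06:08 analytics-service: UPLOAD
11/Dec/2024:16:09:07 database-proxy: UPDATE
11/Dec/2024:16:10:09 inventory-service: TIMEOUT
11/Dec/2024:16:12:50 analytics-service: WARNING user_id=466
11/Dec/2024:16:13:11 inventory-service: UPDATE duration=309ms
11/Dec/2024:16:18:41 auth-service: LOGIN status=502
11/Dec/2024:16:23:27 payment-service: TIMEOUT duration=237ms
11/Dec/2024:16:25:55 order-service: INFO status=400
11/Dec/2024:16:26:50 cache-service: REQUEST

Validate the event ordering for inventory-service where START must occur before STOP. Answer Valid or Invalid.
Invalid

To validate ordering:

1. Required order: START → STOP
2. Rule: START must occur before STOP
3. Check actual order of events for inventory-service
4. Result: Invalid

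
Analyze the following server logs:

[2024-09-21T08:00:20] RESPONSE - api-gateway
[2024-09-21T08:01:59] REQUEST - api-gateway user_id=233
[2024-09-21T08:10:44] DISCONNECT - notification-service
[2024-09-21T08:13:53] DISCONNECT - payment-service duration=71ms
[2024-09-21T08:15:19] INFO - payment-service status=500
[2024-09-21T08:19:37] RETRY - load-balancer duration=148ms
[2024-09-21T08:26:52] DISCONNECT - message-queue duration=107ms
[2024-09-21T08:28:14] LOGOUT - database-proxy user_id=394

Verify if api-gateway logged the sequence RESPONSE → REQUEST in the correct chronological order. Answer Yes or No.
Yes

To verify sequence order:

1. Find all events in sequence RESPONSE → REQUEST for api-gateway
2. Extract their timestamps
3. Check if timestamps are in ascending order
4. Result: Yes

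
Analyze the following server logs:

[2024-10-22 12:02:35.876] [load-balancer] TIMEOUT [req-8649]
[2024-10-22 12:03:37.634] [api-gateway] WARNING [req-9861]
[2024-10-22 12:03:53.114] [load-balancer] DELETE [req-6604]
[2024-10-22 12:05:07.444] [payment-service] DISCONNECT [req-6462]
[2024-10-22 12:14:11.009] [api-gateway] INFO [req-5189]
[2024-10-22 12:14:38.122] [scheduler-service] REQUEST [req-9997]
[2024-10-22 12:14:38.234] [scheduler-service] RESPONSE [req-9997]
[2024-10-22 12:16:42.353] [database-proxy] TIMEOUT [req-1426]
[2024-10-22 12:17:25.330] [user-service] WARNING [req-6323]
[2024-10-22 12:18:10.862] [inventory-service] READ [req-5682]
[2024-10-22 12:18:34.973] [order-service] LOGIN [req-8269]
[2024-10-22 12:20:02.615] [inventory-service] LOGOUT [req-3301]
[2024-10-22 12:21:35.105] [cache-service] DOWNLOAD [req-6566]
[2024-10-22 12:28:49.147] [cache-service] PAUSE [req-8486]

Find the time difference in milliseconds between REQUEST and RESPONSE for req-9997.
112

To calculate latency:

1. Find REQUEST with id req-9997: 2024-10-22 12:14:38.122
2. Find RESPONSE with id req-9997: 2024-10-22 12:14:38.234
3. Latency: 2024-10-22 12:14:38.234 - 2024-10-22 12:14:38.122 = 112ms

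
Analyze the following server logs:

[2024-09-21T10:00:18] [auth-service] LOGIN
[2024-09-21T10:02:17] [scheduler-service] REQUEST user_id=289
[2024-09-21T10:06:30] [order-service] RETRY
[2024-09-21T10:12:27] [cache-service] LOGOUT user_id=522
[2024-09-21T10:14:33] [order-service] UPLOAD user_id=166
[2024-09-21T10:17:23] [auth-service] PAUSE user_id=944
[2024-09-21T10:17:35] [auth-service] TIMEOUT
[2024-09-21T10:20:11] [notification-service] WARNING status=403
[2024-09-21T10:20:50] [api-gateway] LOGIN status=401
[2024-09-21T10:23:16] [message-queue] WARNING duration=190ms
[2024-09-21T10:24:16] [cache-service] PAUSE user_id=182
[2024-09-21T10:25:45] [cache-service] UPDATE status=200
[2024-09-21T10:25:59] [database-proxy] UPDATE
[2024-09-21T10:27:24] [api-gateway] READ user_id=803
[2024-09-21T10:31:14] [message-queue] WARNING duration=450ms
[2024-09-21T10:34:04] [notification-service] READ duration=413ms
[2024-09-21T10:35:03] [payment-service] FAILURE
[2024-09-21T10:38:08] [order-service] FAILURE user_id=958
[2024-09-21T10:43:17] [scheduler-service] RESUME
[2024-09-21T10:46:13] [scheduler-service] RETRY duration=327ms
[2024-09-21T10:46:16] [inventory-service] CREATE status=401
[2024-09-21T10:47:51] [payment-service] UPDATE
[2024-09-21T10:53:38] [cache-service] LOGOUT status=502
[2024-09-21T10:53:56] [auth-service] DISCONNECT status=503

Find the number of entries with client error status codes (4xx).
3

To find matching entries:

1. Pattern to match: client error status codes (4xx)
2. Scan each log entry for the pattern
3. Count matches: 3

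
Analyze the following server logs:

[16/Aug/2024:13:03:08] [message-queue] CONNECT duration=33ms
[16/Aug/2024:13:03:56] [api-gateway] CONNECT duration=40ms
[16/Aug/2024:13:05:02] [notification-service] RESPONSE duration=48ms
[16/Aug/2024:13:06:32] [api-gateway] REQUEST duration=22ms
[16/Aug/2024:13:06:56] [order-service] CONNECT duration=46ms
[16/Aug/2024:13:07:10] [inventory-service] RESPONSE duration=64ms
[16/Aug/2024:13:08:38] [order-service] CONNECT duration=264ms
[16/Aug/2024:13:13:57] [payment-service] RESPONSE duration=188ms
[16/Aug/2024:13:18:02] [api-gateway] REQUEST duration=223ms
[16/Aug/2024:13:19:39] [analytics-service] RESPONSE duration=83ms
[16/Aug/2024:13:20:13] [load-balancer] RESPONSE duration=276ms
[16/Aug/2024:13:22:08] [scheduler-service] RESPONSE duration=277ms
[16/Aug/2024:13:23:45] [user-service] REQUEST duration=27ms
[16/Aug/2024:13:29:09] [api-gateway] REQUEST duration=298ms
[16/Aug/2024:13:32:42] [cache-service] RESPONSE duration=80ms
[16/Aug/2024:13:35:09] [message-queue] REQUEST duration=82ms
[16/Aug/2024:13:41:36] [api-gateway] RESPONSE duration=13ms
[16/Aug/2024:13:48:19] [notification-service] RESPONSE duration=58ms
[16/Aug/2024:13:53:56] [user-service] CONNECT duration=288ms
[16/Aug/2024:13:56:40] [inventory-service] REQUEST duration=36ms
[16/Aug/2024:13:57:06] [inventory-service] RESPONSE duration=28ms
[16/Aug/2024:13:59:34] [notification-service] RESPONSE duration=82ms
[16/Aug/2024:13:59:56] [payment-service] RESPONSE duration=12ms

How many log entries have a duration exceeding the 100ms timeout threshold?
7

To count timeouts:

1. Threshold: 100ms
2. Extract duration from each log entry
3. Count entries where duration > 100
4. Timeout count: 7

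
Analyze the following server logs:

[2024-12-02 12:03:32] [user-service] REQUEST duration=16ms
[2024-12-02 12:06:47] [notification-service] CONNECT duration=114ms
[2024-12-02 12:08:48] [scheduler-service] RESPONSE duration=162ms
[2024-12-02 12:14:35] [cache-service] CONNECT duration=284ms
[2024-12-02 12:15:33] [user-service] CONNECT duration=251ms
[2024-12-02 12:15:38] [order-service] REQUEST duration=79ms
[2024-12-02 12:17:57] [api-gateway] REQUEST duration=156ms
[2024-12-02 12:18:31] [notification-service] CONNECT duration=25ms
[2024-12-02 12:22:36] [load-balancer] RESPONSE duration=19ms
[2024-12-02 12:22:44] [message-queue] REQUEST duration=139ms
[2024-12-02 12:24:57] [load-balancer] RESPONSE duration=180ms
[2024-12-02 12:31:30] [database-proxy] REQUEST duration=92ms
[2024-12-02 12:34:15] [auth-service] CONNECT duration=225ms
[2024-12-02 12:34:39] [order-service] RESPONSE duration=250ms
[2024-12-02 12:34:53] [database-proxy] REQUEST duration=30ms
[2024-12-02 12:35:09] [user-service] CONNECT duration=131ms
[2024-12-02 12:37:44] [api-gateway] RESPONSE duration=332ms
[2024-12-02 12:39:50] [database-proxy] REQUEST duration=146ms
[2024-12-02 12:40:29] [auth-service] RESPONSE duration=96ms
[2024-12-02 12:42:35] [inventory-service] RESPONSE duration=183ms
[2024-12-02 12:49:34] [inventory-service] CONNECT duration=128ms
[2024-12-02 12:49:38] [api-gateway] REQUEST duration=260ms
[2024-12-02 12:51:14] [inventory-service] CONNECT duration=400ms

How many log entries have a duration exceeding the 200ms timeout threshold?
7

To count timeouts:

1. Threshold: 200ms
2. Extract duration from each log entry
3. Count entries where duration > 200
4. Timeout count: 7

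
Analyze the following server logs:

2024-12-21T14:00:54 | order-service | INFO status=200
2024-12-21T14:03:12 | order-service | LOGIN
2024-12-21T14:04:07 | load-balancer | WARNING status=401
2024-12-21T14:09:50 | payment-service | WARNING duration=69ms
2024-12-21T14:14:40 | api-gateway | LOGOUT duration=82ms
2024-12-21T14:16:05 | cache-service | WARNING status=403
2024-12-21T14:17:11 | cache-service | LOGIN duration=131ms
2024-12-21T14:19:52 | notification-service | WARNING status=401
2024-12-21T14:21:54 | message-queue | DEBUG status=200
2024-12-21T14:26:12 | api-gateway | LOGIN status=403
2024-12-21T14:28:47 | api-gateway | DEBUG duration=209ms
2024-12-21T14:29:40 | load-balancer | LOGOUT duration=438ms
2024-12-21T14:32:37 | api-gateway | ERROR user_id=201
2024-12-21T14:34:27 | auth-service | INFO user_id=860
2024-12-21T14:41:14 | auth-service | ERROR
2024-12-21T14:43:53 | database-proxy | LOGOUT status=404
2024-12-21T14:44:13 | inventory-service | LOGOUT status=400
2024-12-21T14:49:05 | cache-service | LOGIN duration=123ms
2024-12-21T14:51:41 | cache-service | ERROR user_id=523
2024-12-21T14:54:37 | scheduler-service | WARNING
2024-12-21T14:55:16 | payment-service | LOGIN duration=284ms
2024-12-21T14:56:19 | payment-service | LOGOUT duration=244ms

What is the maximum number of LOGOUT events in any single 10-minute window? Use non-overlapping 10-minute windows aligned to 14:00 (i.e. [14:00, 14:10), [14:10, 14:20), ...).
2

To find the burst window:

1. Divide the log period into non-overlapping 10-minute windows starting at 14:00
2. Count LOGOUT events in each window
3. Find the window with maximum count
4. Maximum events in a window: 2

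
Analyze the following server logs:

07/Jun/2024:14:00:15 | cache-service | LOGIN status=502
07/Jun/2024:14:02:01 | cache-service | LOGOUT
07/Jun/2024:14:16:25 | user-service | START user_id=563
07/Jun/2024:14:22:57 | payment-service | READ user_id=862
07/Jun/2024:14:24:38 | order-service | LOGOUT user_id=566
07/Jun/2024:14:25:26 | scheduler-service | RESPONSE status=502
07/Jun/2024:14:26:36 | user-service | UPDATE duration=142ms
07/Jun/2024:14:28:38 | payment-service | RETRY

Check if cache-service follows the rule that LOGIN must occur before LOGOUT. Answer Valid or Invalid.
Valid

To validate ordering:

1. Required order: LOGIN → LOGOUT
2. Rule: LOGIN must occur before LOGOUT
3. Check actual order of events for cache-service
4. Result: Valid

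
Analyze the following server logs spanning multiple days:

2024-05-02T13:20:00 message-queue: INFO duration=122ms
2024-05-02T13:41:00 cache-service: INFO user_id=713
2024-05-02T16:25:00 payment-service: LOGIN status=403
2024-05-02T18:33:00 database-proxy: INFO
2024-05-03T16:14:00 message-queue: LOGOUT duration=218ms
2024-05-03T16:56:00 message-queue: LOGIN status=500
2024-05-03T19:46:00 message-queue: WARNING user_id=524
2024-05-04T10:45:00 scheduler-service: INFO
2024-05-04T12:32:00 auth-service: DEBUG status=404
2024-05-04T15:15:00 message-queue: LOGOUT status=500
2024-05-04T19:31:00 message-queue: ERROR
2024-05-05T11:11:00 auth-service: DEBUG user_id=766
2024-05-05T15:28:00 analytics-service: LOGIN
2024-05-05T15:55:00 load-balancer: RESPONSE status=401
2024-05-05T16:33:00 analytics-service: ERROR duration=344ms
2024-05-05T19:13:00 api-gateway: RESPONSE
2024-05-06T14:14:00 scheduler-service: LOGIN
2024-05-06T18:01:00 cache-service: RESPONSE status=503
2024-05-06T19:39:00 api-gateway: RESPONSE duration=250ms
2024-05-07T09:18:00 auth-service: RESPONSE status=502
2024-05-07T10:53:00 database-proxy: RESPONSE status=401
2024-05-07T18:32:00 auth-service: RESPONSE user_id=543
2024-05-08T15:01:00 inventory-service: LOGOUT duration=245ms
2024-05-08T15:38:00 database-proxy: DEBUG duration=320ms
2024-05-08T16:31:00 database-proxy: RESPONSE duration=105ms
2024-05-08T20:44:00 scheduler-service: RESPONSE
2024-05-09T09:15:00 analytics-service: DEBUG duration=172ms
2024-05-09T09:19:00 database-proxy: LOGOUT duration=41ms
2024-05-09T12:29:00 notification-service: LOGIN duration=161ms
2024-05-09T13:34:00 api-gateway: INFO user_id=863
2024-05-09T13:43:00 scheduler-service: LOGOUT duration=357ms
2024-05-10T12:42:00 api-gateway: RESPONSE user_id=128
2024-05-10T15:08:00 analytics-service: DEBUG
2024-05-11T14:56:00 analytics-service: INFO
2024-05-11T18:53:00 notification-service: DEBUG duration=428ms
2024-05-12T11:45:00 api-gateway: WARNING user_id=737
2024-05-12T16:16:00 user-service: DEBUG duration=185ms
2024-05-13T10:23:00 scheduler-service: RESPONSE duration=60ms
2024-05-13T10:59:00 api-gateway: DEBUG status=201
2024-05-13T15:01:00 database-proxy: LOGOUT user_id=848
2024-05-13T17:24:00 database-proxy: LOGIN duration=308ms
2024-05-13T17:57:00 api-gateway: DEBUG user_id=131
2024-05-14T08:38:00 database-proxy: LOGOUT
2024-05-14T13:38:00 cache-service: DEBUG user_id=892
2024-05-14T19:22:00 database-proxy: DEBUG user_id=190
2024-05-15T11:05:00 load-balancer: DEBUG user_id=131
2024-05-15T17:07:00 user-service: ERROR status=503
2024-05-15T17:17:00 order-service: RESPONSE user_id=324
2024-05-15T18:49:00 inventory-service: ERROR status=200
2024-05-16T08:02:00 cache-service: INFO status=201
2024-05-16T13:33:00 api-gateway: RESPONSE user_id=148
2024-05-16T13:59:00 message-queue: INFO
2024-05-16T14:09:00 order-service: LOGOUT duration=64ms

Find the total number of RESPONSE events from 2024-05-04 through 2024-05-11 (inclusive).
10

To filter by date range:

1. Date range: 2024-05-04 through 2024-05-11, both dates inclusive
2. Filter for RESPONSE events whose date falls in this range
3. Count matching events: 10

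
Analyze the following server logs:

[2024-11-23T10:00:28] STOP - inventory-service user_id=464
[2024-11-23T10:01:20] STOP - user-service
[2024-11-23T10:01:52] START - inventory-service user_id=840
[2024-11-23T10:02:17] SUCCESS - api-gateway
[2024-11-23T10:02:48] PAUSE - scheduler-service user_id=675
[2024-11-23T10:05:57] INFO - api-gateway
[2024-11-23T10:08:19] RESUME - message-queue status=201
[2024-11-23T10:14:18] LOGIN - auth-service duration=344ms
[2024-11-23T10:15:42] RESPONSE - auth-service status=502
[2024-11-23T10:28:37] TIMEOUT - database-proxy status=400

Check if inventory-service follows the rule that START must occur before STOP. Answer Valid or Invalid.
Invalid

To validate ordering:

1. Required order: START → STOP
2. Rule: START must occur before STOP
3. Check actual order of events for inventory-service
4. Result: Invalid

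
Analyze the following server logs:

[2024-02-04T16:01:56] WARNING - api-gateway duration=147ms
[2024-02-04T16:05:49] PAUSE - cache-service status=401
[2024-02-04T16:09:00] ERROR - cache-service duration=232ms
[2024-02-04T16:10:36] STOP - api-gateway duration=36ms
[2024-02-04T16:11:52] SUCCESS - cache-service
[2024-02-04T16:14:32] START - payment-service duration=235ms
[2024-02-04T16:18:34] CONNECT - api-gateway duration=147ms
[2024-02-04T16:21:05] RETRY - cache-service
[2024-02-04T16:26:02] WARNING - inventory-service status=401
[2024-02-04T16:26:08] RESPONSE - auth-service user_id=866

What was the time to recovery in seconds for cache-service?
172

To calculate recovery time:

1. Find ERROR event for cache-service: 2024-02-04T16:09:00
2. Find next SUCCESS event for cache-service: 2024-02-04T16:11:52
3. Recovery time: 2024-02-04T16:11:52 - 2024-02-04T16:09:00 = 172 seconds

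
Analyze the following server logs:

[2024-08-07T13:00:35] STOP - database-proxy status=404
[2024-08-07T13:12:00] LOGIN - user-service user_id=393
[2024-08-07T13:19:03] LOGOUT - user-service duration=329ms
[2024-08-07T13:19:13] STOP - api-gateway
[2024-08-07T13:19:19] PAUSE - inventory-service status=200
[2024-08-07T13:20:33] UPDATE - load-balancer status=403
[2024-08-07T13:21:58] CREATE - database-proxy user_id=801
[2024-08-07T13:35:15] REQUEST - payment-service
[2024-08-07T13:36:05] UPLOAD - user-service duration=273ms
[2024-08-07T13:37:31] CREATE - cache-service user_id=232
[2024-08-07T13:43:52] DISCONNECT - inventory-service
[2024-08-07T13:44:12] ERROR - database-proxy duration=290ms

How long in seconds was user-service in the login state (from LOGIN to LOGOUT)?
423

To calculate state duration:

1. Find LOGIN event for user-service: 2024-08-07T13:12:00
2. Find LOGOUT event for user-service: 2024-08-07T13:19:03
3. Calculate duration: 2024-08-07T13:19:03 - 2024-08-07T13:12:00 = 423 seconds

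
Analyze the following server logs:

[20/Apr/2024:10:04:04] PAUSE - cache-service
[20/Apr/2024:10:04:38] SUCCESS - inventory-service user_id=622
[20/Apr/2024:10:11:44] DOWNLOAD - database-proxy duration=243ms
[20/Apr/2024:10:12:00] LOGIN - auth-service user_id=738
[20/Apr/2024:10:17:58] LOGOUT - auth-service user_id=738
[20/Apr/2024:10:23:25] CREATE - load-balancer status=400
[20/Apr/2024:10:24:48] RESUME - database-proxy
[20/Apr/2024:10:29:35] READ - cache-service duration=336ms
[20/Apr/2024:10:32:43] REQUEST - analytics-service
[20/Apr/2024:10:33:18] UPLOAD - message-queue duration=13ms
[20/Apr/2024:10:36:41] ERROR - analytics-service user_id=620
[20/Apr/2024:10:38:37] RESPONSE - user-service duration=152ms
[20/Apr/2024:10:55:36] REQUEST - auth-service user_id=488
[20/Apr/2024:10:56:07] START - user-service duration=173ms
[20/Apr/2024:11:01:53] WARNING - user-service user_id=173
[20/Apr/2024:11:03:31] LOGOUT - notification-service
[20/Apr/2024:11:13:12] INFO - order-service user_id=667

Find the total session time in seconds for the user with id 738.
358

To calculate session duration:

1. Find LOGIN event for user_id=738: 20/Apr/2024:10:12:00
2. Find LOGOUT event for user_id=738: 20/Apr/2024:10:17:58
3. Session duration: 20/Apr/2024:10:17:58 - 20/Apr/2024:10:12:00 = 358 seconds (5 minutes)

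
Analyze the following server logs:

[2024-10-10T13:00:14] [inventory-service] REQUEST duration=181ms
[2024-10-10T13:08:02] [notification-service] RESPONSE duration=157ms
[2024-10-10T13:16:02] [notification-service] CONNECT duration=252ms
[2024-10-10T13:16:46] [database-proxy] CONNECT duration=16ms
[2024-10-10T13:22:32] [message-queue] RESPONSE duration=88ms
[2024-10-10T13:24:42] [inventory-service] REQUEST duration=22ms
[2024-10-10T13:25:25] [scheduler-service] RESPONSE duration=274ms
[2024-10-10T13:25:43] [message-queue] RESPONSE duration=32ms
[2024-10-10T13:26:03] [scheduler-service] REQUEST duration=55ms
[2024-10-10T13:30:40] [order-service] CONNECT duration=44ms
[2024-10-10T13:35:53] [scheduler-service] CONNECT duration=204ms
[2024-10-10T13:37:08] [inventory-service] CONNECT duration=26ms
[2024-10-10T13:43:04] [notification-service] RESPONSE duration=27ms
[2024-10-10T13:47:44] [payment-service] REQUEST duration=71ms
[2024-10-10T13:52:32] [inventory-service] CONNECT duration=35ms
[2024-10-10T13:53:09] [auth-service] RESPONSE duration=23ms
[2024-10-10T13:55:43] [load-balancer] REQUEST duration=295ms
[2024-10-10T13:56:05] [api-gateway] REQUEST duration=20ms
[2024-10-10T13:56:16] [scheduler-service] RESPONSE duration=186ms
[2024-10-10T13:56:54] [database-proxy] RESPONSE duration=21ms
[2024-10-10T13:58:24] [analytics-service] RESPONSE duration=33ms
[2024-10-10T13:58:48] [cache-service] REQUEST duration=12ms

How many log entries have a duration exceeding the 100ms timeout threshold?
7

To count timeouts:

1. Threshold: 100ms
2. Extract duration from each log entry
3. Count entries where duration > 100
4. Timeout count: 7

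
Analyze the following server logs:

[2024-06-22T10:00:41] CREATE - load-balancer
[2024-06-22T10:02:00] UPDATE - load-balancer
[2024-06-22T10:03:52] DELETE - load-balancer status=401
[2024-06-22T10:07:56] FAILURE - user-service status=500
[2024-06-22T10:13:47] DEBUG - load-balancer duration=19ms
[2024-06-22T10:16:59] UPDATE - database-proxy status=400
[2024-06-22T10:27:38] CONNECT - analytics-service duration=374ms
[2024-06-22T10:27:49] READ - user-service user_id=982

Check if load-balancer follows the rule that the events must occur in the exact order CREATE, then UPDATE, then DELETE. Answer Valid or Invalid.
Valid

To validate ordering:

1. Required order: CREATE → UPDATE → DELETE
2. Rule: the events must occur in the exact order CREATE, then UPDATE, then DELETE
3. Check actual order of events for load-balancer
4. Result: Valid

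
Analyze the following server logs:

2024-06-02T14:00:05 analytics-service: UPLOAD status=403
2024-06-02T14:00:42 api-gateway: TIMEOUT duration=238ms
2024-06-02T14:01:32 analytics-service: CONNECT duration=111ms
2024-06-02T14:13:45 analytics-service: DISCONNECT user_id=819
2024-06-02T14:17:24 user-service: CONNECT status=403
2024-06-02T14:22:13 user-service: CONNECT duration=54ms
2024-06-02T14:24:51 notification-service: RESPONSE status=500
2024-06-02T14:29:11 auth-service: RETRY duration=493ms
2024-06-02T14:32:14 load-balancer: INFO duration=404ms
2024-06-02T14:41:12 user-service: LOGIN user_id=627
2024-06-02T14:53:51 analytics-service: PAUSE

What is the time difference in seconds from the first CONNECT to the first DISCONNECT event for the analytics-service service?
733

To find the time between events:

1. Locate the first CONNECT event for analytics-service: 2024-06-02T14:01:32
2. Locate the first DISCONNECT event for analytics-service: 2024-06-02T14:13:45
3. Calculate the difference: 2024-06-02T14:13:45 - 2024-06-02T14:01:32 = 733 seconds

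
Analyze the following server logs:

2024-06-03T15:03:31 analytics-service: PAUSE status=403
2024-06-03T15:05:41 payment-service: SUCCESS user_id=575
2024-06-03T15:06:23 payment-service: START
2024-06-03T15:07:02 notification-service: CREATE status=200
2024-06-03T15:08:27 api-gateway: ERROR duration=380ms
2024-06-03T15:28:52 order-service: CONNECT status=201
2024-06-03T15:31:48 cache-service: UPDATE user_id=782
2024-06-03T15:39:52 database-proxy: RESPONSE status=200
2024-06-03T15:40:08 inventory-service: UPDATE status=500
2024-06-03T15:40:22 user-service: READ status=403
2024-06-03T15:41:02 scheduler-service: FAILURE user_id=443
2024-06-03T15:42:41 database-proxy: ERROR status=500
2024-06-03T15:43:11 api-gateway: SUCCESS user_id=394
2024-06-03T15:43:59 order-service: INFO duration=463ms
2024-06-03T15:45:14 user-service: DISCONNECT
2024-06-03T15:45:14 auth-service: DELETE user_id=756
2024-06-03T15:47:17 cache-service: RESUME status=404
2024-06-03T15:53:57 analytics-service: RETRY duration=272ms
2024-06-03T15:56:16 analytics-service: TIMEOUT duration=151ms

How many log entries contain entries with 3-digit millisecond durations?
4

To find matching entries:

1. Pattern to match: entries with 3-digit millisecond durations
2. Scan each log entry for the pattern
3. Count matches: 4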